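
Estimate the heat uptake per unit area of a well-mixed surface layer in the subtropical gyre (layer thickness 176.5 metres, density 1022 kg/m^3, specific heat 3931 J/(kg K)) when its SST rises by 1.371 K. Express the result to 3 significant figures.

Areal heat capacity C = ρ c_p D = 1022 × 3931 × 176.5 = 7.09×10^8 J/(m^2 K).
ΔQ = C ΔT = 7.09×10^8 × 1.371 = 9.72×10^8 J/m².

9.72×10^8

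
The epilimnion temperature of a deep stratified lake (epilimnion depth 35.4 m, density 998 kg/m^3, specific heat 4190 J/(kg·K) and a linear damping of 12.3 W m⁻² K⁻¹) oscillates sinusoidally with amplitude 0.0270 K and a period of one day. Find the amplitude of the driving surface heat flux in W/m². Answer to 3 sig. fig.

291

Areal heat capacity C = ρ c_p D = 998 × 4190 × 35.4 = 1.48×10^8 J/(m²·K).
ω = 2π / 86400 s = 7.27×10^-5 s⁻¹.
√((Cω)² + λ²) = √((10800)² + 12.3²) = 10800 W/(m²·K).
F₀ = A × √((Cω)²+λ²) = 0.0270 × 10800 = 291 W/m².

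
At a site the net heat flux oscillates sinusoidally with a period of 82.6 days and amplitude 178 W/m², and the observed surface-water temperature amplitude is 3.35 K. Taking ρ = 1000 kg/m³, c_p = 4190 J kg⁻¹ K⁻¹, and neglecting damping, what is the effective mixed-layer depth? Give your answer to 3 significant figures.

ω = 2π / 7.14×10^6 s = 8.80×10^-7 s⁻¹.
Required C = F₀ / (A ω) = 178 / (3.35 × 8.80×10^-7) = 6.04×10^7 J/(m²·K).
D = C / (ρ c_p) = 6.04×10^7 / (1000 × 4190) = 14.4 m.

14.4 m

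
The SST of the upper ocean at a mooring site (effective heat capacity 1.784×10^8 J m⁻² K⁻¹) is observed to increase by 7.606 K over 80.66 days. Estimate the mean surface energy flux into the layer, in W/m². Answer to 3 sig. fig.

195

Areal heat capacity C = 1.784×10^8 J m⁻² K⁻¹ (given).
Required heat per unit area: Q = C ΔT = 1.78×10^8 × 7.606 = 1.36×10^9 J/m².
Flux F = Q / Δt = 1.36×10^9 / 6.97×10^6 s = 195 W/m².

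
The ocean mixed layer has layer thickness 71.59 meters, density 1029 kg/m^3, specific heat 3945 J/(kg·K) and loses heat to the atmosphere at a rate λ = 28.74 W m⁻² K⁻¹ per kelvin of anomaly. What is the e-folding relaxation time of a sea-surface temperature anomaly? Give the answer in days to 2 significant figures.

120 days

Areal heat capacity C = ρ c_p D = 1029 × 3945 × 71.59 = 2.91×10^8 J/(m²·K).
Relaxation time τ = C / λ = 2.91×10^8 / 28.74 = 1.01×10^7 s.
In days: 1.01×10^7 s / (86400 s/day) = 117 days.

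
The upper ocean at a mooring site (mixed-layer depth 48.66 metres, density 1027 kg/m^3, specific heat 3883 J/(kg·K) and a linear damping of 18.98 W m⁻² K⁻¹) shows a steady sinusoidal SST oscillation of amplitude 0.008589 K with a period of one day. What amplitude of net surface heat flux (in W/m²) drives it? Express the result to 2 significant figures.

120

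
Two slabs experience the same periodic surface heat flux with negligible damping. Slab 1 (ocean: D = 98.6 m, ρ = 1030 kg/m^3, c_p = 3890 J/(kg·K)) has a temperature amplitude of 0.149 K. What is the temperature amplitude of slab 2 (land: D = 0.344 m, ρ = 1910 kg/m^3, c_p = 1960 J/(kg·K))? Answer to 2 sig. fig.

46 K

C_ocean = 3.95×10^8 J/(m²·K); C_land = 1.29×10^6 J/(m²·K).
A ∝ 1/C ⇒ A_land = A_ocean × C_ocean/C_land = 0.149 × 307 = 45.7 K.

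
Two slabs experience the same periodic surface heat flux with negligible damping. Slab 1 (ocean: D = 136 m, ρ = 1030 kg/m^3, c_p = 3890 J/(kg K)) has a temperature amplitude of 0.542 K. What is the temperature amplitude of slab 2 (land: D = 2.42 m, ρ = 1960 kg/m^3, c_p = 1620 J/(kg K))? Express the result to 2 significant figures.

38 K

C_ocean = 5.45×10^8 J/(m²·K); C_land = 7.68×10^6 J/(m²·K).
A ∝ 1/C ⇒ A_land = A_ocean × C_ocean/C_land = 0.542 × 70.9 = 38.4 K.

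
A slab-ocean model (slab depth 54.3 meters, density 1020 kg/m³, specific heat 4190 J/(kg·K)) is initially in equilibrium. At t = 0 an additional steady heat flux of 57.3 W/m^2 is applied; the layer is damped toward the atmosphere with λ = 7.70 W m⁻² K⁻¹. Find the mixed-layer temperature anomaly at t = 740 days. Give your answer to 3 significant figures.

Areal heat capacity C = ρ c_p D = 1020 × 4190 × 54.3 = 2.32×10^8 J/(m²·K).
τ = C / λ = 2.32×10^8 / 7.70 = 3.01×10^7 s.
Equilibrium anomaly ΔT_eq = F / λ = 57.3 / 7.70 = 7.44 K.
t = 740 days = 6.39×10^7 s, so t/τ = 2.12.
ΔT(t) = ΔT_eq (1 − e^(−t/τ)) = 7.44 × (1 − e^−2.12) = 6.55 K.

6.55 K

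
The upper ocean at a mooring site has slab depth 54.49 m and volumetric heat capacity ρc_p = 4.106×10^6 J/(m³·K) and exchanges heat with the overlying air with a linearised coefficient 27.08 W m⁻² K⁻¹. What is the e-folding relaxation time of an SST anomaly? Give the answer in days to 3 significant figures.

95.6 days

Areal heat capacity C = ρc_p × D = 4.106×10^6 × 54.49 = 2.24×10^8 J/(m^2 K).
Relaxation time τ = C / λ = 2.24×10^8 / 27.08 = 8.26×10^6 s.
In days: 8.26×10^6 s / (86400 s/day) = 95.6 days.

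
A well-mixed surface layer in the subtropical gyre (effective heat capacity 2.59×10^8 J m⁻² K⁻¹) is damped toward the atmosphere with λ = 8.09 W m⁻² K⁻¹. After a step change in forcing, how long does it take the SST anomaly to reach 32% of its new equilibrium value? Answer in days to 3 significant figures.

Areal heat capacity C = 2.59×10^8 J m⁻² K⁻¹ (given).
τ = C / λ = 2.59×10^8 / 8.09 = 3.20×10^7 s.
Fraction reached: 1 − e^(−t/τ) = 0.32 ⇒ t = −τ ln(1 − 0.32) = τ × 0.386.
t = 1.23×10^7 s = 143 days.

143 days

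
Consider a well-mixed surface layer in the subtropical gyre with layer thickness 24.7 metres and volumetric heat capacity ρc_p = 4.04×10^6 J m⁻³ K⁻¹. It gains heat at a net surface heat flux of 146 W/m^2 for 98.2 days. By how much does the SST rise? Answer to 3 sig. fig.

Areal heat capacity C = ρc_p × D = 4.04×10^6 × 24.7 = 9.98×10^7 J m⁻² K⁻¹.
Net heat input Q = F Δt = 146 × (98.2 days × 86400 s/day) = 1.24×10^9 J/m².
ΔT = Q / C = 1.24×10^9 / 9.98×10^7 = 12.4 K.

12.4 K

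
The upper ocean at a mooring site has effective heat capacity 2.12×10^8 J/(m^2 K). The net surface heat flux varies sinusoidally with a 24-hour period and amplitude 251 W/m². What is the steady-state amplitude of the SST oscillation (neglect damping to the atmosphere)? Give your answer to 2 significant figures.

Areal heat capacity C = 2.12×10^8 J/(m^2 K) (given).
Angular frequency ω = 2π / T = 2π / 86400 s = 7.27×10^-5 s⁻¹.
Cω = 2.12×10^8 × 7.27×10^-5 = 15400 W/(m²·K).
Amplitude A = F₀ / (Cω) = 251 / 15400 = 0.0163 K.

0.016 K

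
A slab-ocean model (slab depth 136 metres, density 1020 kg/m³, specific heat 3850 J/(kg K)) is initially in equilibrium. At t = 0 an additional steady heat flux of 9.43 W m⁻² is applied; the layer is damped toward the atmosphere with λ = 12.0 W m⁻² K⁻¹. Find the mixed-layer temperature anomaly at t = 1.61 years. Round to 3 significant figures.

Areal heat capacity C = ρ c_p D = 1020 × 3850 × 136 = 5.34×10^8 J m⁻² K⁻¹.
τ = C / λ = 5.34×10^8 / 12.0 = 4.45×10^7 s.
Equilibrium anomaly ΔT_eq = F / λ = 9.43 / 12.0 = 0.786 K.
t = 1.61 years = 5.08×10^7 s, so t/τ = 1.14.
ΔT(t) = ΔT_eq (1 − e^(−t/τ)) = 0.786 × (1 − e^−1.14) = 0.535 K.

0.535 K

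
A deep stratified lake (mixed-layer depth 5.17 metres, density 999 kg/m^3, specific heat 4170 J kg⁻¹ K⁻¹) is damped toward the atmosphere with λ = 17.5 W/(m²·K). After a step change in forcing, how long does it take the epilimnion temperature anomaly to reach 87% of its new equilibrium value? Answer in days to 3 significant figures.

Areal heat capacity C = ρ c_p D = 999 × 4170 × 5.17 = 2.15×10^7 J m⁻² K⁻¹.
τ = C / λ = 2.15×10^7 / 17.5 = 1.23×10^6 s.
Fraction reached: 1 − e^(−t/τ) = 0.87 ⇒ t = −τ ln(1 − 0.87) = τ × 2.04.
t = 2.51×10^6 s = 29.1 days.

29.1 days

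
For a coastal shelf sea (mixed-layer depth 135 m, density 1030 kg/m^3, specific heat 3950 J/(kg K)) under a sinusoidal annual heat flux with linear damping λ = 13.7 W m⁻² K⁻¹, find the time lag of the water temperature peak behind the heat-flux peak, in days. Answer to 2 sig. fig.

Areal heat capacity C = ρ c_p D = 1030 × 3950 × 135 = 5.49×10^8 J/(m^2 K).
ω = 2π / 3.15×10^7 s = 1.99×10^-7 s⁻¹.
Phase lag φ = arctan(Cω/λ) = arctan(109/13.7) = 1.45 rad.
Time lag = φ / ω = 1.45 / 1.99×10^-7 = 7.26×10^6 s = 84.0 days.

84 days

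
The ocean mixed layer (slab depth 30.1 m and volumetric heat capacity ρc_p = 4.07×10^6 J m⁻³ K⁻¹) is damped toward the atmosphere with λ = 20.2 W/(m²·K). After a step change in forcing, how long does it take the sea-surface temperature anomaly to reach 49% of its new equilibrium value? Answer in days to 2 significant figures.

Areal heat capacity C = ρc_p × D = 4.07×10^6 × 30.1 = 1.23×10^8 J/(m²·K).
τ = C / λ = 1.23×10^8 / 20.2 = 6.06×10^6 s.
Fraction reached: 1 − e^(−t/τ) = 0.49 ⇒ t = −τ ln(1 − 0.49) = τ × 0.673.
t = 4.08×10^6 s = 47.3 days.

47 days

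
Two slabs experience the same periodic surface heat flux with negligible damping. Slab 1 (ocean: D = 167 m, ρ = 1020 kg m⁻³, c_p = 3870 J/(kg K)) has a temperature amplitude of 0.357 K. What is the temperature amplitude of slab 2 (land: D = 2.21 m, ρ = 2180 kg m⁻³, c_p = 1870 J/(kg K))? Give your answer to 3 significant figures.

C_ocean = 6.59×10^8 J/(m²·K); C_land = 9.01×10^6 J/(m²·K).
A ∝ 1/C ⇒ A_land = A_ocean × C_ocean/C_land = 0.357 × 73.2 = 26.1 K.

26.1 K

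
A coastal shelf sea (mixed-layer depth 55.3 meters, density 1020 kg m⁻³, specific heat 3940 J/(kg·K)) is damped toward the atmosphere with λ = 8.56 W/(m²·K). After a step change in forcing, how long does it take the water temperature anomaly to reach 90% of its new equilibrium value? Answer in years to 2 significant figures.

Areal heat capacity C = ρ c_p D = 1020 × 3940 × 55.3 = 2.22×10^8 J/(m²·K).
τ = C / λ = 2.22×10^8 / 8.56 = 2.60×10^7 s.
Fraction reached: 1 − e^(−t/τ) = 0.90 ⇒ t = −τ ln(1 − 0.90) = τ × 2.30.
t = 5.98×10^7 s = 1.89 years.

1.9 years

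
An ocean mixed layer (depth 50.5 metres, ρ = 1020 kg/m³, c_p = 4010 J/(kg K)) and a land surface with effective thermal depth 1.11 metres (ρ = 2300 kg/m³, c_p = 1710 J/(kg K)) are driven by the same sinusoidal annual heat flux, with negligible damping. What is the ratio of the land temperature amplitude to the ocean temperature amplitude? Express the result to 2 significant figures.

C_ocean = 1020 × 4010 × 50.5 = 2.07×10^8 J/(m²·K).
C_land = 2300 × 1710 × 1.11 = 4.37×10^6 J/(m²·K).
Undamped amplitude ∝ 1/C, so A_land/A_ocean = C_ocean/C_land = 47.3.

47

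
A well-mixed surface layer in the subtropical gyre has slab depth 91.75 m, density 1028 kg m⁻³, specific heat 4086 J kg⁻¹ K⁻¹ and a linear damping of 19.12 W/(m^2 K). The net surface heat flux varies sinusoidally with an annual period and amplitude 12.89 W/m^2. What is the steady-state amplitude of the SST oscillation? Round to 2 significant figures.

0.16 K

Areal heat capacity C = ρ c_p D = 1028 × 4086 × 91.75 = 3.85×10^8 J m⁻² K⁻¹.
Angular frequency ω = 2π / T = 2π / 3.15×10^7 s = 1.99×10^-7 s⁻¹.
√((Cω)² + λ²) = √((76.8)² + 19.12²) = 79.1 W/(m²·K).
Amplitude A = F₀ / √((Cω)²+λ²) = 12.89 / 79.1 = 0.163 K.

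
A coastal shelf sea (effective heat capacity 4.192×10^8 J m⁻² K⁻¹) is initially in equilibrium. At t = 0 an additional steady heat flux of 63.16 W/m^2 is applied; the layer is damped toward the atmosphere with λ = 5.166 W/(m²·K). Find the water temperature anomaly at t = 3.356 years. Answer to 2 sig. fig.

Areal heat capacity C = 4.192×10^8 J m⁻² K⁻¹ (given).
τ = C / λ = 4.19×10^8 / 5.166 = 8.11×10^7 s.
Equilibrium anomaly ΔT_eq = F / λ = 63.16 / 5.166 = 12.2 K.
t = 3.356 years = 1.06×10^8 s, so t/τ = 1.31.
ΔT(t) = ΔT_eq (1 − e^(−t/τ)) = 12.2 × (1 − e^−1.31) = 8.91 K.

8.9 K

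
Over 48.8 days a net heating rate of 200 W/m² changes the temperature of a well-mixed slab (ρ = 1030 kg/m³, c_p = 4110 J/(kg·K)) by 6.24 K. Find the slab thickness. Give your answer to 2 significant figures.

32 m

Heat input Q = F Δt = 200 × 4.22×10^6 s = 8.43×10^8 J/m².
Required areal heat capacity C = Q / ΔT = 1.35×10^8 J/(m²·K).
Depth D = C / (ρ c_p) = 1.35×10^8 / (1030 × 4110) = 31.9 m.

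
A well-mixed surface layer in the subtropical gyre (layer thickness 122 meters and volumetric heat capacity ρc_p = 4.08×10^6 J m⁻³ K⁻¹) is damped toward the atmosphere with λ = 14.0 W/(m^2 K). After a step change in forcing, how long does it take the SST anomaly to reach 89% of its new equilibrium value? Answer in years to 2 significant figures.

Areal heat capacity C = ρc_p × D = 4.08×10^6 × 122 = 4.98×10^8 J/(m²·K).
τ = C / λ = 4.98×10^8 / 14.0 = 3.56×10^7 s.
Fraction reached: 1 − e^(−t/τ) = 0.89 ⇒ t = −τ ln(1 − 0.89) = τ × 2.21.
t = 7.85×10^7 s = 2.49 years.

2.5 years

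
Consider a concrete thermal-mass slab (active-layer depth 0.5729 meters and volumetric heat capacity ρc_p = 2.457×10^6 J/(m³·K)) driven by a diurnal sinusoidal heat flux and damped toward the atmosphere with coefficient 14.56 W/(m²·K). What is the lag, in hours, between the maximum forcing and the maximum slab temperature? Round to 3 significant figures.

5.46 hours

Areal heat capacity C = ρc_p × D = 2.457×10^6 × 0.5729 = 1.41×10^6 J/(m^2 K).
ω = 2π / 86400 s = 7.27×10^-5 s⁻¹.
Phase lag φ = arctan(Cω/λ) = arctan(102/14.56) = 1.43 rad.
Time lag = φ / ω = 1.43 / 7.27×10^-5 = 19700 s = 5.46 hours.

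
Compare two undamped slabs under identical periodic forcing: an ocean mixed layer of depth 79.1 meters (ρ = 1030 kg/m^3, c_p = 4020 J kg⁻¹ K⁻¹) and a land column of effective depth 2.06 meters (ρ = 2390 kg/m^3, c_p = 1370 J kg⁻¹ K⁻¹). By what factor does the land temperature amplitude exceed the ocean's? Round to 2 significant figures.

49

C_ocean = 1030 × 4020 × 79.1 = 3.28×10^8 J/(m²·K).
C_land = 2390 × 1370 × 2.06 = 6.75×10^6 J/(m²·K).
Undamped amplitude ∝ 1/C, so A_land/A_ocean = C_ocean/C_land = 48.6.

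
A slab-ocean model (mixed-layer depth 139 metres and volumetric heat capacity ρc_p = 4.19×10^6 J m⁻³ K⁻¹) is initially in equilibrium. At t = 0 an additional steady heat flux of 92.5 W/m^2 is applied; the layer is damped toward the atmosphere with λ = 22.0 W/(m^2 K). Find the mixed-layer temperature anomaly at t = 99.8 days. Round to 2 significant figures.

Areal heat capacity C = ρc_p × D = 4.19×10^6 × 139 = 5.82×10^8 J/(m²·K).
τ = C / λ = 5.82×10^8 / 22.0 = 2.65×10^7 s.
Equilibrium anomaly ΔT_eq = F / λ = 92.5 / 22.0 = 4.20 K.
t = 99.8 days = 8.62×10^6 s, so t/τ = 0.326.
ΔT(t) = ΔT_eq (1 − e^(−t/τ)) = 4.20 × (1 − e^−0.326) = 1.17 K.

1.2 K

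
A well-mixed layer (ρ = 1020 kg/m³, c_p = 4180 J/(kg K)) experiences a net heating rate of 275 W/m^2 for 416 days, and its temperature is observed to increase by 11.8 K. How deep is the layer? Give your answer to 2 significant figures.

Heat input Q = F Δt = 275 × 3.59×10^7 s = 9.88×10^9 J/m².
Required areal heat capacity C = Q / ΔT = 8.38×10^8 J/(m²·K).
Depth D = C / (ρ c_p) = 8.38×10^8 / (1020 × 4180) = 196 m.

200 m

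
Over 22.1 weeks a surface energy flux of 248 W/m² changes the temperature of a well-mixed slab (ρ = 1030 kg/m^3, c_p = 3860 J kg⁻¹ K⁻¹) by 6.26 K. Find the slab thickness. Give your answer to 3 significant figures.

Heat input Q = F Δt = 248 × 1.34×10^7 s = 3.31×10^9 J/m².
Required areal heat capacity C = Q / ΔT = 5.30×10^8 J/(m²·K).
Depth D = C / (ρ c_p) = 5.30×10^8 / (1030 × 3860) = 133 m.

133 m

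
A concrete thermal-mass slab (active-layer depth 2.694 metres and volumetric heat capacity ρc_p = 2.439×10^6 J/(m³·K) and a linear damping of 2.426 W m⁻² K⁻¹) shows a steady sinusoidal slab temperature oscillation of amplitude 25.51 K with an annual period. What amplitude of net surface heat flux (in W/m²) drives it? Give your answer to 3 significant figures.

70.3

Areal heat capacity C = ρc_p × D = 2.439×10^6 × 2.694 = 6.57×10^6 J m⁻² K⁻¹.
ω = 2π / 3.15×10^7 s = 1.99×10^-7 s⁻¹.
√((Cω)² + λ²) = √((1.31)² + 2.426²) = 2.76 W/(m²·K).
F₀ = A × √((Cω)²+λ²) = 25.51 × 2.76 = 70.3 W/m².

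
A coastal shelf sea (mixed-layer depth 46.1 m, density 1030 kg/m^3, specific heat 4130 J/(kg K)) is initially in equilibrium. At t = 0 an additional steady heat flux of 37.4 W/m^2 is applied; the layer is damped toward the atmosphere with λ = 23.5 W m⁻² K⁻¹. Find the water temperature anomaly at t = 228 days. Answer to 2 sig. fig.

1.4 K

Areal heat capacity C = ρ c_p D = 1030 × 4130 × 46.1 = 1.96×10^8 J/(m^2 K).
τ = C / λ = 1.96×10^8 / 23.5 = 8.34×10^6 s.
Equilibrium anomaly ΔT_eq = F / λ = 37.4 / 23.5 = 1.59 K.
t = 228 days = 1.97×10^7 s, so t/τ = 2.36.
ΔT(t) = ΔT_eq (1 − e^(−t/τ)) = 1.59 × (1 − e^−2.36) = 1.44 K.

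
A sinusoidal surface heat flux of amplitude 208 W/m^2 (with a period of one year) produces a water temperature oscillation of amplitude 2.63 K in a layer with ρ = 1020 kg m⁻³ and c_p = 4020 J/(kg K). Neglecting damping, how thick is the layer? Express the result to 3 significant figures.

96.8 m

ω = 2π / 3.15×10^7 s = 1.99×10^-7 s⁻¹.
Required C = F₀ / (A ω) = 208 / (2.63 × 1.99×10^-7) = 3.97×10^8 J/(m²·K).
D = C / (ρ c_p) = 3.97×10^8 / (1020 × 4020) = 96.8 m.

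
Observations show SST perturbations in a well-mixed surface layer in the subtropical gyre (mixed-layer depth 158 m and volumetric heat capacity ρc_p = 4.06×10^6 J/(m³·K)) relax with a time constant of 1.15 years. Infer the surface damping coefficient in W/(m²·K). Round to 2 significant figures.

Areal heat capacity C = ρc_p × D = 4.06×10^6 × 158 = 6.41×10^8 J m⁻² K⁻¹.
τ = 1.15 years = 3.63×10^7 s.
λ = C / τ = 6.41×10^8 / 3.63×10^7 = 17.7 W/(m²·K).

18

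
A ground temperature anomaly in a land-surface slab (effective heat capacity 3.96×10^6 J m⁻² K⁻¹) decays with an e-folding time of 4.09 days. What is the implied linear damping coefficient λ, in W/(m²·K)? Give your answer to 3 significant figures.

Areal heat capacity C = 3.96×10^6 J m⁻² K⁻¹ (given).
τ = 4.09 days = 3.53×10^5 s.
λ = C / τ = 3.96×10^6 / 3.53×10^5 = 11.2 W/(m²·K).

11.2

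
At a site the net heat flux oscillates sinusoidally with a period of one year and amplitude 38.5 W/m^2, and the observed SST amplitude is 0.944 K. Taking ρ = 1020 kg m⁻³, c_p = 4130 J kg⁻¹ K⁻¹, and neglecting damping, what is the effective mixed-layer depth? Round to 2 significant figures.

49 m

ω = 2π / 3.15×10^7 s = 1.99×10^-7 s⁻¹.
Required C = F₀ / (A ω) = 38.5 / (0.944 × 1.99×10^-7) = 2.05×10^8 J/(m²·K).
D = C / (ρ c_p) = 2.05×10^8 / (1020 × 4130) = 48.6 m.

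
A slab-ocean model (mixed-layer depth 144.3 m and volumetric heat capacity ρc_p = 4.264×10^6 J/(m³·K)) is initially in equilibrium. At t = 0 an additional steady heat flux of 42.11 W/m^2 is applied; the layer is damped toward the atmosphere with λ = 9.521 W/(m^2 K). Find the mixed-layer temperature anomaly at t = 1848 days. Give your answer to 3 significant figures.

4.05 K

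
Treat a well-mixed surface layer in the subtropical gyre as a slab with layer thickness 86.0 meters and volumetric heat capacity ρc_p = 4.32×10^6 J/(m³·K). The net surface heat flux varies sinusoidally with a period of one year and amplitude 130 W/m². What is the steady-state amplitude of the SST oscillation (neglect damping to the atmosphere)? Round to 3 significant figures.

1.76 K

Areal heat capacity C = ρc_p × D = 4.32×10^6 × 86.0 = 3.72×10^8 J m⁻² K⁻¹.
Angular frequency ω = 2π / T = 2π / 3.15×10^7 s = 1.99×10^-7 s⁻¹.
Cω = 3.72×10^8 × 1.99×10^-7 = 74.0 W/(m²·K).
Amplitude A = F₀ / (Cω) = 130 / 74.0 = 1.76 K.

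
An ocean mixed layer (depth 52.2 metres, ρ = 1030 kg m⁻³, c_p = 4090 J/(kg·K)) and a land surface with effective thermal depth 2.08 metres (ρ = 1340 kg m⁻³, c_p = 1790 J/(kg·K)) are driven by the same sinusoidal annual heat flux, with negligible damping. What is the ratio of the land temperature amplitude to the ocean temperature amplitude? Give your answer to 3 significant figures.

44.1

C_ocean = 1030 × 4090 × 52.2 = 2.20×10^8 J/(m²·K).
C_land = 1340 × 1790 × 2.08 = 4.99×10^6 J/(m²·K).
Undamped amplitude ∝ 1/C, so A_land/A_ocean = C_ocean/C_land = 44.1.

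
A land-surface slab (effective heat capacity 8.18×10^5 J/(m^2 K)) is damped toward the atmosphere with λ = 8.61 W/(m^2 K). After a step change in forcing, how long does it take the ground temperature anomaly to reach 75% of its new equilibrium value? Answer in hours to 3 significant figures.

Areal heat capacity C = 8.18×10^5 J/(m^2 K) (given).
τ = C / λ = 8.18×10^5 / 8.61 = 95000 s.
Fraction reached: 1 − e^(−t/τ) = 0.75 ⇒ t = −τ ln(1 − 0.75) = τ × 1.39.
t = 1.32×10^5 s = 36.6 hours.

36.6 hours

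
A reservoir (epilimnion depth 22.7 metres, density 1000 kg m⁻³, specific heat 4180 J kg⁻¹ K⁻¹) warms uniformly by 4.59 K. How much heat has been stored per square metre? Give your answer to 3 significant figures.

Areal heat capacity C = ρ c_p D = 1000 × 4180 × 22.7 = 9.49×10^7 J/(m^2 K).
ΔQ = C ΔT = 9.49×10^7 × 4.59 = 4.36×10^8 J/m².

4.36×10^8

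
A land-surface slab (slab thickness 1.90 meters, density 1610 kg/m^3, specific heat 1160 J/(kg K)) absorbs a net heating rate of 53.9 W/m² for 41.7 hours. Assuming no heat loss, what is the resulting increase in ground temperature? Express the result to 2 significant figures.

2.3 K

Areal heat capacity C = ρ c_p D = 1610 × 1160 × 1.90 = 3.55×10^6 J/(m^2 K).
Net heat input Q = F Δt = 53.9 × (41.7 hours × 3600 s/hour) = 8.09×10^6 J/m².
ΔT = Q / C = 8.09×10^6 / 3.55×10^6 = 2.28 K.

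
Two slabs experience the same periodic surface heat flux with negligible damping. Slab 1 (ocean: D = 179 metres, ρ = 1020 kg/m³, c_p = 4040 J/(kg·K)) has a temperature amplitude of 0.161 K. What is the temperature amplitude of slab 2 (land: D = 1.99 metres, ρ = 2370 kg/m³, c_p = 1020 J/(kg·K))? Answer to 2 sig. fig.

C_ocean = 7.38×10^8 J/(m²·K); C_land = 4.81×10^6 J/(m²·K).
A ∝ 1/C ⇒ A_land = A_ocean × C_ocean/C_land = 0.161 × 153 = 24.7 K.

25 K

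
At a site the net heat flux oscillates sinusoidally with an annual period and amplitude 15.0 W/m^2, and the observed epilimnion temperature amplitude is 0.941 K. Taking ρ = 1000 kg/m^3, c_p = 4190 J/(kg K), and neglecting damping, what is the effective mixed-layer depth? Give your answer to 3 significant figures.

19.1 m

ω = 2π / 3.15×10^7 s = 1.99×10^-7 s⁻¹.
Required C = F₀ / (A ω) = 15.0 / (0.941 × 1.99×10^-7) = 8.00×10^7 J/(m²·K).
D = C / (ρ c_p) = 8.00×10^7 / (1000 × 4190) = 19.1 m.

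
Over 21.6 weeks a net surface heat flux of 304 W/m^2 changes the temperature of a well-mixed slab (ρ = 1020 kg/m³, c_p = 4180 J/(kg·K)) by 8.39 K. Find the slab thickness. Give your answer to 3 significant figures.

111 m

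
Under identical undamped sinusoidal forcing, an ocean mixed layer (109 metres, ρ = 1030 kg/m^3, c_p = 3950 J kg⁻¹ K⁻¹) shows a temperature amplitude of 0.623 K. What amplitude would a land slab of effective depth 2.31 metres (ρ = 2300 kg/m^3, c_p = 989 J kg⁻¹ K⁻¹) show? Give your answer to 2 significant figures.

C_ocean = 4.43×10^8 J/(m²·K); C_land = 5.25×10^6 J/(m²·K).
A ∝ 1/C ⇒ A_land = A_ocean × C_ocean/C_land = 0.623 × 84.4 = 52.6 K.

53 K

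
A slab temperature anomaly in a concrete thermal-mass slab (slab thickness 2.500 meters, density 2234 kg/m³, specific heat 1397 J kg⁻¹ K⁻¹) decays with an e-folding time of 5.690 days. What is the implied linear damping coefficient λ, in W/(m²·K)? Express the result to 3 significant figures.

15.9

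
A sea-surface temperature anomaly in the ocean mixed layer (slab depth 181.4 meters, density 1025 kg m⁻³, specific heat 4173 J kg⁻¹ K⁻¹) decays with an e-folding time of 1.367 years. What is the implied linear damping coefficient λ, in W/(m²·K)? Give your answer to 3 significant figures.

18.0

Areal heat capacity C = ρ c_p D = 1025 × 4173 × 181.4 = 7.76×10^8 J m⁻² K⁻¹.
τ = 1.367 years = 4.31×10^7 s.
λ = C / τ = 7.76×10^8 / 4.31×10^7 = 18.0 W/(m²·K).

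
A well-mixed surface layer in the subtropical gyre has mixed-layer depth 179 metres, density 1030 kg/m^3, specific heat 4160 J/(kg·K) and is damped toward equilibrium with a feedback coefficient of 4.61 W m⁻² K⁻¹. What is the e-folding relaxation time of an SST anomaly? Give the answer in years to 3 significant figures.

5.27 years

Areal heat capacity C = ρ c_p D = 1030 × 4160 × 179 = 7.67×10^8 J/(m²·K).
Relaxation time τ = C / λ = 7.67×10^8 / 4.61 = 1.66×10^8 s.
In years: 1.66×10^8 s / (3.156×10^7 s/year) = 5.27 years.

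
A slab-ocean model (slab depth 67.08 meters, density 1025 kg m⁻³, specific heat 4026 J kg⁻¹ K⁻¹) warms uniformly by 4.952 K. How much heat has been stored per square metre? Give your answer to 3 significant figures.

1.37×10^9

Areal heat capacity C = ρ c_p D = 1025 × 4026 × 67.08 = 2.77×10^8 J/(m²·K).
ΔQ = C ΔT = 2.77×10^8 × 4.952 = 1.37×10^9 J/m².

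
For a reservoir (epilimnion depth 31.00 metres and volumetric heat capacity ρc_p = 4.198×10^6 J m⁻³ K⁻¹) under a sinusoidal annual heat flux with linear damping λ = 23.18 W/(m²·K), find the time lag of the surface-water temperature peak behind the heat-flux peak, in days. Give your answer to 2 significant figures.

Areal heat capacity C = ρc_p × D = 4.198×10^6 × 31.00 = 1.30×10^8 J/(m²·K).
ω = 2π / 3.15×10^7 s = 1.99×10^-7 s⁻¹.
Phase lag φ = arctan(Cω/λ) = arctan(25.9/23.18) = 0.841 rad.
Time lag = φ / ω = 0.841 / 1.99×10^-7 = 4.22×10^6 s = 48.9 days.

49 days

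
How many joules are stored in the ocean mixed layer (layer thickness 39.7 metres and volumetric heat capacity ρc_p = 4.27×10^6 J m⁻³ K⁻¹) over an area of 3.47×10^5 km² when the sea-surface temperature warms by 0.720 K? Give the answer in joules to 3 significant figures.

Areal heat capacity C = ρc_p × D = 4.27×10^6 × 39.7 = 1.70×10^8 J/(m^2 K).
Heat per unit area: q = C ΔT = 1.70×10^8 × 0.720 = 1.22×10^8 J/m².
Total heat: Q = q × A = 1.22×10^8 × (3.47×10^5 × 10⁶ m²) = 4.24×10^19 J.

4.24×10^19 J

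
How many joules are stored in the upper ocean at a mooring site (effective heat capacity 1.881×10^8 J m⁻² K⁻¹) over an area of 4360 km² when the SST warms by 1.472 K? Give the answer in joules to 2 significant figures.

Areal heat capacity C = 1.881×10^8 J m⁻² K⁻¹ (given).
Heat per unit area: q = C ΔT = 1.88×10^8 × 1.472 = 2.77×10^8 J/m².
Total heat: Q = q × A = 2.77×10^8 × (4360 × 10⁶ m²) = 1.21×10^18 J.

1.2×10^18 J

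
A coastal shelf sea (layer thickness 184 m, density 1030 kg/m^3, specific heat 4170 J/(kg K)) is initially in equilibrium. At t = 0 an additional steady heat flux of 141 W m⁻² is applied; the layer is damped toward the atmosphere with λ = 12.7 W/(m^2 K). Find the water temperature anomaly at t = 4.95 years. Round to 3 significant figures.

10.2 K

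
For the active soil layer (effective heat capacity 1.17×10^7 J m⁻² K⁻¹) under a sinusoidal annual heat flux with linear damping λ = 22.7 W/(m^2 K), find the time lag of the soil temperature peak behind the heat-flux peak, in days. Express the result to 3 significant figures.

5.94 days

Areal heat capacity C = 1.17×10^7 J m⁻² K⁻¹ (given).
ω = 2π / 3.15×10^7 s = 1.99×10^-7 s⁻¹.
Phase lag φ = arctan(Cω/λ) = arctan(2.33/22.7) = 0.102 rad.
Time lag = φ / ω = 0.102 / 1.99×10^-7 = 5.14×10^5 s = 5.94 days.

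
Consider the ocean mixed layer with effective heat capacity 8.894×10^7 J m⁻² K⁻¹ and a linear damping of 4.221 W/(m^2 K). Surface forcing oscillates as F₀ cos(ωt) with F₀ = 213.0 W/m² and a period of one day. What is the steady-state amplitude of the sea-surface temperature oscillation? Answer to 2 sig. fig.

Areal heat capacity C = 8.894×10^7 J m⁻² K⁻¹ (given).
Angular frequency ω = 2π / T = 2π / 86400 s = 7.27×10^-5 s⁻¹.
√((Cω)² + λ²) = √((6470)² + 4.221²) = 6470 W/(m²·K).
Amplitude A = F₀ / √((Cω)²+λ²) = 213.0 / 6470 = 0.0329 K.

0.033 K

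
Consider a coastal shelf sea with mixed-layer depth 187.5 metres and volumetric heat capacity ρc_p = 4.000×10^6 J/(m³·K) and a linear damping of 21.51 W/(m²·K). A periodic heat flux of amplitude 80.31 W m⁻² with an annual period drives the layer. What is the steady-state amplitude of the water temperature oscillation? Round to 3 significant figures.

0.532 K

Areal heat capacity C = ρc_p × D = 4.000×10^6 × 187.5 = 7.50×10^8 J m⁻² K⁻¹.
Angular frequency ω = 2π / T = 2π / 3.15×10^7 s = 1.99×10^-7 s⁻¹.
√((Cω)² + λ²) = √((149)² + 21.51²) = 151 W/(m²·K).
Amplitude A = F₀ / √((Cω)²+λ²) = 80.31 / 151 = 0.532 K.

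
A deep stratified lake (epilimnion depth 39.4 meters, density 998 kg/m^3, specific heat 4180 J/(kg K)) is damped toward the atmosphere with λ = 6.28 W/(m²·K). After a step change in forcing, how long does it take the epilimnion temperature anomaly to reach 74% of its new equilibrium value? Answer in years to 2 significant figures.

1.1 years

Areal heat capacity C = ρ c_p D = 998 × 4180 × 39.4 = 1.64×10^8 J m⁻² K⁻¹.
τ = C / λ = 1.64×10^8 / 6.28 = 2.62×10^7 s.
Fraction reached: 1 − e^(−t/τ) = 0.74 ⇒ t = −τ ln(1 − 0.74) = τ × 1.35.
t = 3.53×10^7 s = 1.12 years.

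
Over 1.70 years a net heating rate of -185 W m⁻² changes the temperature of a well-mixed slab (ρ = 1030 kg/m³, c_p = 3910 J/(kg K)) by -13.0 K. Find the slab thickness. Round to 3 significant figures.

190 m

Heat input Q = F Δt = -185 × 5.36×10^7 s = -9.92×10^9 J/m².
Required areal heat capacity C = Q / ΔT = 7.63×10^8 J/(m²·K).
Depth D = C / (ρ c_p) = 7.63×10^8 / (1030 × 3910) = 190 m.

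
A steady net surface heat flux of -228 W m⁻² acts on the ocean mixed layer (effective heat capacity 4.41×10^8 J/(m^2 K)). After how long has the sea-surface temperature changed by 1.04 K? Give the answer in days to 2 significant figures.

23 days

Areal heat capacity C = 4.41×10^8 J/(m^2 K) (given).
Time required: Δt = C ΔT / F = 4.41×10^8 × -1.04 / -228 = 2.01×10^6 s.
In days: 2.01×10^6 s / (86400 s/day) = 23.3 days.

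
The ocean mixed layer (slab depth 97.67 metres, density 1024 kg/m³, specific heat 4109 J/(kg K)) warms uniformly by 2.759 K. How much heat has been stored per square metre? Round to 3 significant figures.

1.13×10^9

Areal heat capacity C = ρ c_p D = 1024 × 4109 × 97.67 = 4.11×10^8 J m⁻² K⁻¹.
ΔQ = C ΔT = 4.11×10^8 × 2.759 = 1.13×10^9 J/m².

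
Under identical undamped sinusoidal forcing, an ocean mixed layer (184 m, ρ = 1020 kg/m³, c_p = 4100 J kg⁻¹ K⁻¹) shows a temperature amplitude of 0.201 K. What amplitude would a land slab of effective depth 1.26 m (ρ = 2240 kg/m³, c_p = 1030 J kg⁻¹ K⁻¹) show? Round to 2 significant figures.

53 K

C_ocean = 7.69×10^8 J/(m²·K); C_land = 2.91×10^6 J/(m²·K).
A ∝ 1/C ⇒ A_land = A_ocean × C_ocean/C_land = 0.201 × 265 = 53.2 K.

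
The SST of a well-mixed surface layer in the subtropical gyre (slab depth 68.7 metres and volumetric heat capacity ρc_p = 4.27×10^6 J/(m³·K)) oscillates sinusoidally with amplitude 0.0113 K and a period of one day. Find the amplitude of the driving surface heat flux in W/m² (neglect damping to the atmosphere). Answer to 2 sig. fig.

240

Areal heat capacity C = ρc_p × D = 4.27×10^6 × 68.7 = 2.93×10^8 J m⁻² K⁻¹.
ω = 2π / 86400 s = 7.27×10^-5 s⁻¹.
Cω = 2.93×10^8 × 7.27×10^-5 = 21300 W/(m²·K).
F₀ = A × Cω = 0.0113 × 21300 = 241 W/m².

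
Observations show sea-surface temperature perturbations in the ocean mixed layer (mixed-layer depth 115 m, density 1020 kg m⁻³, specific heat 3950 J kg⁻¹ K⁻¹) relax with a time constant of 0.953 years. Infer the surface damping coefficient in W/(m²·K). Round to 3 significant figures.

15.4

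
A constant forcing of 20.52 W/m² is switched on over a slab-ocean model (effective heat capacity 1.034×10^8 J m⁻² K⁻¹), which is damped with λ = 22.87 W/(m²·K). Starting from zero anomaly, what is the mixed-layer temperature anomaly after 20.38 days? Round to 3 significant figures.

0.289 K

Areal heat capacity C = 1.034×10^8 J m⁻² K⁻¹ (given).
τ = C / λ = 1.03×10^8 / 22.87 = 4.52×10^6 s.
Equilibrium anomaly ΔT_eq = F / λ = 20.52 / 22.87 = 0.897 K.
t = 20.38 days = 1.76×10^6 s, so t/τ = 0.389.
ΔT(t) = ΔT_eq (1 − e^(−t/τ)) = 0.897 × (1 − e^−0.389) = 0.289 K.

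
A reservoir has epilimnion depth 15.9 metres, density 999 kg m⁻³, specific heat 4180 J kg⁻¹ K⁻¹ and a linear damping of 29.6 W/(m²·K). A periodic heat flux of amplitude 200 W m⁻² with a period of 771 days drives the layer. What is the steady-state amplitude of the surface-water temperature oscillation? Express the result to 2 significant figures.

Areal heat capacity C = ρ c_p D = 999 × 4180 × 15.9 = 6.64×10^7 J/(m^2 K).
Angular frequency ω = 2π / T = 2π / 6.66×10^7 s = 9.43×10^-8 s⁻¹.
√((Cω)² + λ²) = √((6.26)² + 29.6²) = 30.3 W/(m²·K).
Amplitude A = F₀ / √((Cω)²+λ²) = 200 / 30.3 = 6.61 K.

6.6 K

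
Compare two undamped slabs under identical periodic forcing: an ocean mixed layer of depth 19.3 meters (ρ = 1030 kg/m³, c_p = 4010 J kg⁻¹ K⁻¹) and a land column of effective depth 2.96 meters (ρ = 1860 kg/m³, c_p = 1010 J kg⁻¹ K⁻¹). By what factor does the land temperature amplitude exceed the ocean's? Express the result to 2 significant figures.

14

C_ocean = 1030 × 4010 × 19.3 = 7.97×10^7 J/(m²·K).
C_land = 1860 × 1010 × 2.96 = 5.56×10^6 J/(m²·K).
Undamped amplitude ∝ 1/C, so A_land/A_ocean = C_ocean/C_land = 14.3.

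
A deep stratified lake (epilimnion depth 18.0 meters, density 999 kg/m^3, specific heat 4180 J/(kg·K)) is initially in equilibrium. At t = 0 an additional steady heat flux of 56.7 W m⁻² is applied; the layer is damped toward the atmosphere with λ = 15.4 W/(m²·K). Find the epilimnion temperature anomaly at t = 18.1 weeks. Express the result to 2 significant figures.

Areal heat capacity C = ρ c_p D = 999 × 4180 × 18.0 = 7.52×10^7 J/(m^2 K).
τ = C / λ = 7.52×10^7 / 15.4 = 4.88×10^6 s.
Equilibrium anomaly ΔT_eq = F / λ = 56.7 / 15.4 = 3.68 K.
t = 18.1 weeks = 1.09×10^7 s, so t/τ = 2.24.
ΔT(t) = ΔT_eq (1 − e^(−t/τ)) = 3.68 × (1 − e^−2.24) = 3.29 K.

3.3 K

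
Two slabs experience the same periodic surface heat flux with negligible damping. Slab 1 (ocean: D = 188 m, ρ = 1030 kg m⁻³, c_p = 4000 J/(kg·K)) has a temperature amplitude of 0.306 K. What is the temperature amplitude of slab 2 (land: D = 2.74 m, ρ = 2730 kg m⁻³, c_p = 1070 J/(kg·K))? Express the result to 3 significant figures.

29.6 K

C_ocean = 7.75×10^8 J/(m²·K); C_land = 8.00×10^6 J/(m²·K).
A ∝ 1/C ⇒ A_land = A_ocean × C_ocean/C_land = 0.306 × 96.8 = 29.6 K.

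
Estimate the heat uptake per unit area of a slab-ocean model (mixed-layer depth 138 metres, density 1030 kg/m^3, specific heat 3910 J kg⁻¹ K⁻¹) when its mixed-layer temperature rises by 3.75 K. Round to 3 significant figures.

2.08×10^9

Areal heat capacity C = ρ c_p D = 1030 × 3910 × 138 = 5.56×10^8 J/(m²·K).
ΔQ = C ΔT = 5.56×10^8 × 3.75 = 2.08×10^9 J/m².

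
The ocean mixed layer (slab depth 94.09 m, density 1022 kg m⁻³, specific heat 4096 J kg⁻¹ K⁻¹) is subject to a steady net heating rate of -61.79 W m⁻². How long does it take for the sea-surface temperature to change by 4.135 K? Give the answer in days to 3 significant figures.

305 days

Areal heat capacity C = ρ c_p D = 1022 × 4096 × 94.09 = 3.94×10^8 J/(m^2 K).
Time required: Δt = C ΔT / F = 3.94×10^8 × -4.135 / -61.79 = 2.64×10^7 s.
In days: 2.64×10^7 s / (86400 s/day) = 305 days.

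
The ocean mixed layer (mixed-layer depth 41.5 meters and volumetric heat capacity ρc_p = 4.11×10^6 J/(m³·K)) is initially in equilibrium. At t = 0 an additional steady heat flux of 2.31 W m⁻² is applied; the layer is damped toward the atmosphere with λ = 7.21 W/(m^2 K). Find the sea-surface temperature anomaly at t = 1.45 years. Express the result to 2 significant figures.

Areal heat capacity C = ρc_p × D = 4.11×10^6 × 41.5 = 1.71×10^8 J/(m²·K).
τ = C / λ = 1.71×10^8 / 7.21 = 2.37×10^7 s.
Equilibrium anomaly ΔT_eq = F / λ = 2.31 / 7.21 = 0.320 K.
t = 1.45 years = 4.58×10^7 s, so t/τ = 1.93.
ΔT(t) = ΔT_eq (1 − e^(−t/τ)) = 0.320 × (1 − e^−1.93) = 0.274 K.

0.27 K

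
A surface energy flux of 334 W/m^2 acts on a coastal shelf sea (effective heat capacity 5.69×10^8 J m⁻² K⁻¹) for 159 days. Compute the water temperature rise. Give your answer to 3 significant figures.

Areal heat capacity C = 5.69×10^8 J m⁻² K⁻¹ (given).
Net heat input Q = F Δt = 334 × (159 days × 86400 s/day) = 4.59×10^9 J/m².
ΔT = Q / C = 4.59×10^9 / 5.69×10^8 = 8.06 K.

8.06 K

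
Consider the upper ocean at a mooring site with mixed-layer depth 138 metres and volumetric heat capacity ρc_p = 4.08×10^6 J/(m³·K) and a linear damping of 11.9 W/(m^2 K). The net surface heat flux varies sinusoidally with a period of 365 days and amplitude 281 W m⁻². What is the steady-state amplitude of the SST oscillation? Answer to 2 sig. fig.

Areal heat capacity C = ρc_p × D = 4.08×10^6 × 138 = 5.63×10^8 J/(m²·K).
Angular frequency ω = 2π / T = 2π / 3.15×10^7 s = 1.99×10^-7 s⁻¹.
√((Cω)² + λ²) = √((112)² + 11.9²) = 113 W/(m²·K).
Amplitude A = F₀ / √((Cω)²+λ²) = 281 / 113 = 2.49 K.

2.5 K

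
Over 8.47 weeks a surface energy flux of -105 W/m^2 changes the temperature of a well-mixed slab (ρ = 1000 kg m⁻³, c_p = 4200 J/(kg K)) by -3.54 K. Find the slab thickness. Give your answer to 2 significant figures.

Heat input Q = F Δt = -105 × 5.12×10^6 s = -5.38×10^8 J/m².
Required areal heat capacity C = Q / ΔT = 1.52×10^8 J/(m²·K).
Depth D = C / (ρ c_p) = 1.52×10^8 / (1000 × 4200) = 36.2 m.

36 m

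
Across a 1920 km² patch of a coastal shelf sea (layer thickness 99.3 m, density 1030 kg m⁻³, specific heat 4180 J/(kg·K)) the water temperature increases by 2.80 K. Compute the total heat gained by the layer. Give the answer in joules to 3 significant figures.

2.30×10^18 J

Areal heat capacity C = ρ c_p D = 1030 × 4180 × 99.3 = 4.28×10^8 J/(m^2 K).
Heat per unit area: q = C ΔT = 4.28×10^8 × 2.80 = 1.20×10^9 J/m².
Total heat: Q = q × A = 1.20×10^9 × (1920 × 10⁶ m²) = 2.30×10^18 J.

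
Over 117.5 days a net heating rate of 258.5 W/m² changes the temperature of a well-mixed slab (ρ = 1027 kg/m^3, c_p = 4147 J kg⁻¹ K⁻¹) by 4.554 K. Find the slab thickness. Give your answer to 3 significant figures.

135 m

Heat input Q = F Δt = 258.5 × 1.02×10^7 s = 2.62×10^9 J/m².
Required areal heat capacity C = Q / ΔT = 5.76×10^8 J/(m²·K).
Depth D = C / (ρ c_p) = 5.76×10^8 / (1027 × 4147) = 135 m.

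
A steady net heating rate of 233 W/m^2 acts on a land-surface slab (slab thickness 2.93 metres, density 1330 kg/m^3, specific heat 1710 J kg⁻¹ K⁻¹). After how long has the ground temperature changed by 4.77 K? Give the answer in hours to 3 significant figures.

37.9 hours

Areal heat capacity C = ρ c_p D = 1330 × 1710 × 2.93 = 6.66×10^6 J/(m²·K).
Time required: Δt = C ΔT / F = 6.66×10^6 × 4.77 / 233 = 1.36×10^5 s.
In hours: 1.36×10^5 s / (3600 s/hour) = 37.9 hours.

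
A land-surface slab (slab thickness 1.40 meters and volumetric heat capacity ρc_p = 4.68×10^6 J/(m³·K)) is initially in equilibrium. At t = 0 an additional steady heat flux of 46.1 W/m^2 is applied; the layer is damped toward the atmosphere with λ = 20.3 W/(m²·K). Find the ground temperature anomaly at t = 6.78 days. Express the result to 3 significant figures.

1.90 K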